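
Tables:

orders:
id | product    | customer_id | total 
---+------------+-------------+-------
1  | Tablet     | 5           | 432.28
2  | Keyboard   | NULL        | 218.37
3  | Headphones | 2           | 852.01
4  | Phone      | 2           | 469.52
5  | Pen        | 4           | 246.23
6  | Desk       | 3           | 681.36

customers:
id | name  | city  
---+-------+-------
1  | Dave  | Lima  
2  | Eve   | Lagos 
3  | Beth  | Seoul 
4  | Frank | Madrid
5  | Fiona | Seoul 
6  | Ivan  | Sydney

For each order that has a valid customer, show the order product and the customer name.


INNER JOIN keeps only orders rows whose customer_id matches an id in customers. Walk through each order:
  - order 1 (Tablet): customer_id=5 -> matches Fiona
  - order 2 (Keyboard): customer_id=NULL, no match -> dropped
  - order 3 (Headphones): customer_id=2 -> matches Eve
  - order 4 (Phone): customer_id=2 -> matches Eve
  - order 5 (Pen): customer_id=4 -> matches Frank
  - order 6 (Desk): customer_id=3 -> matches Beth
So 1 of 6 rows is dropped.

SQL:
SELECT a.product, b.name AS customer
FROM orders a
INNER JOIN customers b ON a.customer_id = b.id

Result:
product    | customer
-----------+---------
Tablet     | Fiona   
Headphones | Eve     
Phone      | Eve     
Pen        | Frank   
Desk       | Beth    


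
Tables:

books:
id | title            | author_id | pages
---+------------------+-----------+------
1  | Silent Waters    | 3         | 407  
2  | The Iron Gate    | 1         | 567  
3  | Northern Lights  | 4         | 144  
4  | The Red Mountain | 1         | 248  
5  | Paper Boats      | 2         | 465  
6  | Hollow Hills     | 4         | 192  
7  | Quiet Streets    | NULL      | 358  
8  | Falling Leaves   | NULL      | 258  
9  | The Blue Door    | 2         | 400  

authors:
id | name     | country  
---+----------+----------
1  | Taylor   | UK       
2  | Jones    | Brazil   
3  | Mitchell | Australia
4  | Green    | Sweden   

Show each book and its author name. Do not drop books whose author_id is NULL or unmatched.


LEFT JOIN keeps every row from books (the left table); where author_id has no match in authors, the author columns become NULL. Walk through each book:
  - book 1 (Silent Waters): author_id=3 -> matches Mitchell
  - book 2 (The Iron Gate): author_id=1 -> matches Taylor
  - book 3 (Northern Lights): author_id=4 -> matches Green
  - book 4 (The Red Mountain): author_id=1 -> matches Taylor
  - book 5 (Paper Boats): author_id=2 -> matches Jones
  - book 6 (Hollow Hills): author_id=4 -> matches Green
  - book 7 (Quiet Streets): author_id=NULL, no match -> kept with NULL
  - book 8 (Falling Leaves): author_id=NULL, no match -> kept with NULL
  - book 9 (The Blue Door): author_id=2 -> matches Jones
All 9 rows appear; 2 have NULL author.

SQL:
SELECT a.title, b.name AS author
FROM books a
LEFT JOIN authors b ON a.author_id = b.id

Result:
title            | author  
-----------------+---------
Silent Waters    | Mitchell
The Iron Gate    | Taylor  
Northern Lights  | Green   
The Red Mountain | Taylor  
Paper Boats      | Jones   
Hollow Hills     | Green   
Quiet Streets    | NULL    
Falling Leaves   | NULL    
The Blue Door    | Jones   


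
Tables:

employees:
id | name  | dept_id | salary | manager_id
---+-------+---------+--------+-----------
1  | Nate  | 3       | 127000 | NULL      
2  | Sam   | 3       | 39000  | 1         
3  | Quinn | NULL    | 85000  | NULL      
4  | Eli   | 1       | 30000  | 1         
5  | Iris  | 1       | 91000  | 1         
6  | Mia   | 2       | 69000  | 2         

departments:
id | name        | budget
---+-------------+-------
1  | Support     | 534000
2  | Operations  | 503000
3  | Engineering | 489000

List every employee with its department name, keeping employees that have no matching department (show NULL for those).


LEFT JOIN keeps every row from employees (the left table); where dept_id has no match in departments, the department columns become NULL. Walk through each employee:
  - employee 1 (Nate): dept_id=3 -> matches Engineering
  - employee 2 (Sam): dept_id=3 -> matches Engineering
  - employee 3 (Quinn): dept_id=NULL, no match -> kept with NULL
  - employee 4 (Eli): dept_id=1 -> matches Support
  - employee 5 (Iris): dept_id=1 -> matches Support
  - employee 6 (Mia): dept_id=2 -> matches Operations
All 6 rows appear; 1 has NULL department.

SQL:
SELECT a.name, b.name AS department
FROM employees a
LEFT JOIN departments b ON a.dept_id = b.id

Result:
name  | department 
------+------------
Nate  | Engineering
Sam   | Engineering
Quinn | NULL       
Eli   | Support    
Iris  | Support    
Mia   | Operations 


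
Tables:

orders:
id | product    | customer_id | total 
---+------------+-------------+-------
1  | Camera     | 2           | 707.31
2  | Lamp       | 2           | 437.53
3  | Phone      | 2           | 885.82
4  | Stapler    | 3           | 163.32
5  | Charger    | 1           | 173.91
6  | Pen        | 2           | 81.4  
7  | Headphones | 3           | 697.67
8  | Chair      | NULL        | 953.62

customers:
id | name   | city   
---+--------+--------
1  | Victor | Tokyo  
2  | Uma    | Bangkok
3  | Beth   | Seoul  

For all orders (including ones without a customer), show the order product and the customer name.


LEFT JOIN keeps every row from orders (the left table); where customer_id has no match in customers, the customer columns become NULL. Walk through each order:
  - order 1 (Camera): customer_id=2 -> matches Uma
  - order 2 (Lamp): customer_id=2 -> matches Uma
  - order 3 (Phone): customer_id=2 -> matches Uma
  - order 4 (Stapler): customer_id=3 -> matches Beth
  - order 5 (Charger): customer_id=1 -> matches Victor
  - order 6 (Pen): customer_id=2 -> matches Uma
  - order 7 (Headphones): customer_id=3 -> matches Beth
  - order 8 (Chair): customer_id=NULL, no match -> kept with NULL
All 8 rows appear; 1 has NULL customer.

SQL:
SELECT a.product, b.name AS customer
FROM orders a
LEFT JOIN customers b ON a.customer_id = b.id

Result:
product    | customer
-----------+---------
Camera     | Uma     
Lamp       | Uma     
Phone      | Uma     
Stapler    | Beth    
Charger    | Victor  
Pen        | Uma     
Headphones | Beth    
Chair      | NULL    


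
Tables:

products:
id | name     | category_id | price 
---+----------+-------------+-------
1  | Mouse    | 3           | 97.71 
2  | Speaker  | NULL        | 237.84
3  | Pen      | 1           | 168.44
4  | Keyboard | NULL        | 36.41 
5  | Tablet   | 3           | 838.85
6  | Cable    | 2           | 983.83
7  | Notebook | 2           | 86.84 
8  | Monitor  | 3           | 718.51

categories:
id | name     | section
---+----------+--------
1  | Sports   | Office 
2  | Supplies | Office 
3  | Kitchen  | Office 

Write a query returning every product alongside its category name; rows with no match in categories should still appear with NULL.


LEFT JOIN keeps every row from products (the left table); where category_id has no match in categories, the category columns become NULL. Walk through each product:
  - product 1 (Mouse): category_id=3 -> matches Kitchen
  - product 2 (Speaker): category_id=NULL, no match -> kept with NULL
  - product 3 (Pen): category_id=1 -> matches Sports
  - product 4 (Keyboard): category_id=NULL, no match -> kept with NULL
  - product 5 (Tablet): category_id=3 -> matches Kitchen
  - product 6 (Cable): category_id=2 -> matches Supplies
  - product 7 (Notebook): category_id=2 -> matches Supplies
  - product 8 (Monitor): category_id=3 -> matches Kitchen
All 8 rows appear; 2 have NULL category.

SQL:
SELECT a.name, b.name AS category
FROM products a
LEFT JOIN categories b ON a.category_id = b.id

Result:
name     | category
---------+---------
Mouse    | Kitchen 
Speaker  | NULL    
Pen      | Sports  
Keyboard | NULL    
Tablet   | Kitchen 
Cable    | Supplies
Notebook | Supplies
Monitor  | Kitchen 


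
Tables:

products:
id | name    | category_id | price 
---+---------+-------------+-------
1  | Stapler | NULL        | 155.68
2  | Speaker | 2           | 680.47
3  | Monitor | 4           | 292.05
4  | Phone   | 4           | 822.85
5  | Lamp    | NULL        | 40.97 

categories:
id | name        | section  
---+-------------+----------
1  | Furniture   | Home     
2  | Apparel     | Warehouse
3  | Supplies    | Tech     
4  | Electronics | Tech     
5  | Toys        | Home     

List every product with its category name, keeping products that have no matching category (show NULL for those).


LEFT JOIN keeps every row from products (the left table); where category_id has no match in categories, the category columns become NULL. Walk through each product:
  - product 1 (Stapler): category_id=NULL, no match -> kept with NULL
  - product 2 (Speaker): category_id=2 -> matches Apparel
  - product 3 (Monitor): category_id=4 -> matches Electronics
  - product 4 (Phone): category_id=4 -> matches Electronics
  - product 5 (Lamp): category_id=NULL, no match -> kept with NULL
All 5 rows appear; 2 have NULL category.

SQL:
SELECT a.name, b.name AS category
FROM products a
LEFT JOIN categories b ON a.category_id = b.id

Result:
name    | category   
--------+------------
Stapler | NULL       
Speaker | Apparel    
Monitor | Electronics
Phone   | Electronics
Lamp    | NULL       


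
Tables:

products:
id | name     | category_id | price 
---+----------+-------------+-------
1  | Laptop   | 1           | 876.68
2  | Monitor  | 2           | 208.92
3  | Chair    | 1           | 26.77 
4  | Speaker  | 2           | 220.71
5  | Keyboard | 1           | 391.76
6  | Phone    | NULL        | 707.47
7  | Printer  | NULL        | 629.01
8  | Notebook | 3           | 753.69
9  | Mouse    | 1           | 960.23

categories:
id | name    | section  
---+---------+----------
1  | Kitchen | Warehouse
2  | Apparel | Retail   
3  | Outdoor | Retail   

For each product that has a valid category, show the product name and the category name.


INNER JOIN keeps only products rows whose category_id matches an id in categories. Walk through each product:
  - product 1 (Laptop): category_id=1 -> matches Kitchen
  - product 2 (Monitor): category_id=2 -> matches Apparel
  - product 3 (Chair): category_id=1 -> matches Kitchen
  - product 4 (Speaker): category_id=2 -> matches Apparel
  - product 5 (Keyboard): category_id=1 -> matches Kitchen
  - product 6 (Phone): category_id=NULL, no match -> dropped
  - product 7 (Printer): category_id=NULL, no match -> dropped
  - product 8 (Notebook): category_id=3 -> matches Outdoor
  - product 9 (Mouse): category_id=1 -> matches Kitchen
So 2 of 9 rows are dropped.

SQL:
SELECT a.name, b.name AS category
FROM products a
INNER JOIN categories b ON a.category_id = b.id

Result:
name     | category
---------+---------
Laptop   | Kitchen 
Monitor  | Apparel 
Chair    | Kitchen 
Speaker  | Apparel 
Keyboard | Kitchen 
Notebook | Outdoor 
Mouse    | Kitchen 


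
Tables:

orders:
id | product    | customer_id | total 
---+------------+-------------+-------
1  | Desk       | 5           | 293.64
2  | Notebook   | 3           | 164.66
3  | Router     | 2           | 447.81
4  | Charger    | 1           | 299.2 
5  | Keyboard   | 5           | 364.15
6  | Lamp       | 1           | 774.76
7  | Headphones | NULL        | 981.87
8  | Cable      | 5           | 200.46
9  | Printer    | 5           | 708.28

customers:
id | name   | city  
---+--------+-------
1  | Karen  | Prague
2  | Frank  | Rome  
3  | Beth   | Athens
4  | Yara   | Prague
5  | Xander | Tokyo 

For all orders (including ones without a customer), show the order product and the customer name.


LEFT JOIN keeps every row from orders (the left table); where customer_id has no match in customers, the customer columns become NULL. Walk through each order:
  - order 1 (Desk): customer_id=5 -> matches Xander
  - order 2 (Notebook): customer_id=3 -> matches Beth
  - order 3 (Router): customer_id=2 -> matches Frank
  - order 4 (Charger): customer_id=1 -> matches Karen
  - order 5 (Keyboard): customer_id=5 -> matches Xander
  - order 6 (Lamp): customer_id=1 -> matches Karen
  - order 7 (Headphones): customer_id=NULL, no match -> kept with NULL
  - order 8 (Cable): customer_id=5 -> matches Xander
  - order 9 (Printer): customer_id=5 -> matches Xander
All 9 rows appear; 1 has NULL customer.

SQL:
SELECT a.product, b.name AS customer
FROM orders a
LEFT JOIN customers b ON a.customer_id = b.id

Result:
product    | customer
-----------+---------
Desk       | Xander  
Notebook   | Beth    
Router     | Frank   
Charger    | Karen   
Keyboard   | Xander  
Lamp       | Karen   
Headphones | NULL    
Cable      | Xander  
Printer    | Xander  


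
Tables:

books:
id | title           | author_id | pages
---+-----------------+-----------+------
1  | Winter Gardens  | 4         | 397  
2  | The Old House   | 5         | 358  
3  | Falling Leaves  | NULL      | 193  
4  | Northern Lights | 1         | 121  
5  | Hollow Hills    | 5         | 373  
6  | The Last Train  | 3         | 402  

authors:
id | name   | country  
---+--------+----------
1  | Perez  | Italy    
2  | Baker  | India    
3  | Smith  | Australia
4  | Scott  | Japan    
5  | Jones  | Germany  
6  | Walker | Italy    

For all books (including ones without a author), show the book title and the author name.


LEFT JOIN keeps every row from books (the left table); where author_id has no match in authors, the author columns become NULL. Walk through each book:
  - book 1 (Winter Gardens): author_id=4 -> matches Scott
  - book 2 (The Old House): author_id=5 -> matches Jones
  - book 3 (Falling Leaves): author_id=NULL, no match -> kept with NULL
  - book 4 (Northern Lights): author_id=1 -> matches Perez
  - book 5 (Hollow Hills): author_id=5 -> matches Jones
  - book 6 (The Last Train): author_id=3 -> matches Smith
All 6 rows appear; 1 has NULL author.

SQL:
SELECT a.title, b.name AS author
FROM books a
LEFT JOIN authors b ON a.author_id = b.id

Result:
title           | author
----------------+-------
Winter Gardens  | Scott 
The Old House   | Jones 
Falling Leaves  | NULL  
Northern Lights | Perez 
Hollow Hills    | Jones 
The Last Train  | Smith 


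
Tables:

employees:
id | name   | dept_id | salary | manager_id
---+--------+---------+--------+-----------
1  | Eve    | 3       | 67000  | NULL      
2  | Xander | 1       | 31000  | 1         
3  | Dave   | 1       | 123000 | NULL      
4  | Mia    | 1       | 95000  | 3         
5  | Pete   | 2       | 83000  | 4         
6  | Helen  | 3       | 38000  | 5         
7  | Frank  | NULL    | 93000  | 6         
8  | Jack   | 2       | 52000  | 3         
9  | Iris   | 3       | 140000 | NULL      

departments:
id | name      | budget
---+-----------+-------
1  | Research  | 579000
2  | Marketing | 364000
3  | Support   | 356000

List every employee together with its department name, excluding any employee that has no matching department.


INNER JOIN keeps only employees rows whose dept_id matches an id in departments. Walk through each employee:
  - employee 1 (Eve): dept_id=3 -> matches Support
  - employee 2 (Xander): dept_id=1 -> matches Research
  - employee 3 (Dave): dept_id=1 -> matches Research
  - employee 4 (Mia): dept_id=1 -> matches Research
  - employee 5 (Pete): dept_id=2 -> matches Marketing
  - employee 6 (Helen): dept_id=3 -> matches Support
  - employee 7 (Frank): dept_id=NULL, no match -> dropped
  - employee 8 (Jack): dept_id=2 -> matches Marketing
  - employee 9 (Iris): dept_id=3 -> matches Support
So 1 of 9 rows is dropped.

SQL:
SELECT a.name, b.name AS department
FROM employees a
INNER JOIN departments b ON a.dept_id = b.id

Result:
name   | department
-------+-----------
Eve    | Support   
Xander | Research  
Dave   | Research  
Mia    | Research  
Pete   | Marketing 
Helen  | Support   
Jack   | Marketing 
Iris   | Support   


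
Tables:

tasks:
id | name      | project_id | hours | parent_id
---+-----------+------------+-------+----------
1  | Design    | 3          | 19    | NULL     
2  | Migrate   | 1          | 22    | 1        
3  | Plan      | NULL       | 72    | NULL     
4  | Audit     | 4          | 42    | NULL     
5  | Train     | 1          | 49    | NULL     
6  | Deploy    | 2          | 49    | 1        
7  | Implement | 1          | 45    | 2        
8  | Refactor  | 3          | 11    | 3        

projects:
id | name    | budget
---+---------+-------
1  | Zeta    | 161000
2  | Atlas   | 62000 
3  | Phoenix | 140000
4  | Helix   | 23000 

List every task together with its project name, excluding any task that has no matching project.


INNER JOIN keeps only tasks rows whose project_id matches an id in projects. Walk through each task:
  - task 1 (Design): project_id=3 -> matches Phoenix
  - task 2 (Migrate): project_id=1 -> matches Zeta
  - task 3 (Plan): project_id=NULL, no match -> dropped
  - task 4 (Audit): project_id=4 -> matches Helix
  - task 5 (Train): project_id=1 -> matches Zeta
  - task 6 (Deploy): project_id=2 -> matches Atlas
  - task 7 (Implement): project_id=1 -> matches Zeta
  - task 8 (Refactor): project_id=3 -> matches Phoenix
So 1 of 8 rows is dropped.

SQL:
SELECT a.name, b.name AS project
FROM tasks a
INNER JOIN projects b ON a.project_id = b.id

Result:
name      | project
----------+--------
Design    | Phoenix
Migrate   | Zeta   
Audit     | Helix  
Train     | Zeta   
Deploy    | Atlas  
Implement | Zeta   
Refactor  | Phoenix


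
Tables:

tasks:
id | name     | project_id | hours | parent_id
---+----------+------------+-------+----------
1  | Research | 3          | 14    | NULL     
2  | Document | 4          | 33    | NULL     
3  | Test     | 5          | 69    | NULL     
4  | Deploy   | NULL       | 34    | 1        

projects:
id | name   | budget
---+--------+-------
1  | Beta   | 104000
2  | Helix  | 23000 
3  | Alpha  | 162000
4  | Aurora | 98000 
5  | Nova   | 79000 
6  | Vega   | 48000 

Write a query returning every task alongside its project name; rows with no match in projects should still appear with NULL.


LEFT JOIN keeps every row from tasks (the left table); where project_id has no match in projects, the project columns become NULL. Walk through each task:
  - task 1 (Research): project_id=3 -> matches Alpha
  - task 2 (Document): project_id=4 -> matches Aurora
  - task 3 (Test): project_id=5 -> matches Nova
  - task 4 (Deploy): project_id=NULL, no match -> kept with NULL
All 4 rows appear; 1 has NULL project.

SQL:
SELECT a.name, b.name AS project
FROM tasks a
LEFT JOIN projects b ON a.project_id = b.id

Result:
name     | project
---------+--------
Research | Alpha  
Document | Aurora 
Test     | Nova   
Deploy   | NULL   


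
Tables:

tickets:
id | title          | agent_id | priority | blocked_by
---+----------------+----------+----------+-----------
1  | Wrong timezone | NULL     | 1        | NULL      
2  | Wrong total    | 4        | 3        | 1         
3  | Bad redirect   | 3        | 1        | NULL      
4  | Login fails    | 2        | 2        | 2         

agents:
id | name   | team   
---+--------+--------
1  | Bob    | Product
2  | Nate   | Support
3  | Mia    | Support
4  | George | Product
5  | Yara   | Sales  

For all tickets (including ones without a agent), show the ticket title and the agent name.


LEFT JOIN keeps every row from tickets (the left table); where agent_id has no match in agents, the agent columns become NULL. Walk through each ticket:
  - ticket 1 (Wrong timezone): agent_id=NULL, no match -> kept with NULL
  - ticket 2 (Wrong total): agent_id=4 -> matches George
  - ticket 3 (Bad redirect): agent_id=3 -> matches Mia
  - ticket 4 (Login fails): agent_id=2 -> matches Nate
All 4 rows appear; 1 has NULL agent.

SQL:
SELECT a.title, b.name AS agent
FROM tickets a
LEFT JOIN agents b ON a.agent_id = b.id

Result:
title          | agent 
---------------+-------
Wrong timezone | NULL  
Wrong total    | George
Bad redirect   | Mia   
Login fails    | Nate  


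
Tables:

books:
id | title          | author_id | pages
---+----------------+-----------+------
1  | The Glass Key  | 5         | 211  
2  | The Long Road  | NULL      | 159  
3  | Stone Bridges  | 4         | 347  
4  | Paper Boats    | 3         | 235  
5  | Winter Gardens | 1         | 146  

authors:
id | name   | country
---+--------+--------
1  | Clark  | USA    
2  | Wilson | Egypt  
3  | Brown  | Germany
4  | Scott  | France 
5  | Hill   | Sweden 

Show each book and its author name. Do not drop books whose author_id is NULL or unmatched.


LEFT JOIN keeps every row from books (the left table); where author_id has no match in authors, the author columns become NULL. Walk through each book:
  - book 1 (The Glass Key): author_id=5 -> matches Hill
  - book 2 (The Long Road): author_id=NULL, no match -> kept with NULL
  - book 3 (Stone Bridges): author_id=4 -> matches Scott
  - book 4 (Paper Boats): author_id=3 -> matches Brown
  - book 5 (Winter Gardens): author_id=1 -> matches Clark
All 5 rows appear; 1 has NULL author.

SQL:
SELECT a.title, b.name AS author
FROM books a
LEFT JOIN authors b ON a.author_id = b.id

Result:
title          | author
---------------+-------
The Glass Key  | Hill  
The Long Road  | NULL  
Stone Bridges  | Scott 
Paper Boats    | Brown 
Winter Gardens | Clark 


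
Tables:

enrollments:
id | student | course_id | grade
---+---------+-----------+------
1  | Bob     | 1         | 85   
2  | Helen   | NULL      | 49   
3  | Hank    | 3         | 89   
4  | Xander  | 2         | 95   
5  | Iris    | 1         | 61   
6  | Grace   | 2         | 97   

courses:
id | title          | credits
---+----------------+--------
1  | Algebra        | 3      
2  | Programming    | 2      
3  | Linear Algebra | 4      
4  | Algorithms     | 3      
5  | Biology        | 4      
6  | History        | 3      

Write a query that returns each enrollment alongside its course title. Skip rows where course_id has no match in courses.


INNER JOIN keeps only enrollments rows whose course_id matches an id in courses. Walk through each enrollment:
  - enrollment 1 (Bob): course_id=1 -> matches Algebra
  - enrollment 2 (Helen): course_id=NULL, no match -> dropped
  - enrollment 3 (Hank): course_id=3 -> matches Linear Algebra
  - enrollment 4 (Xander): course_id=2 -> matches Programming
  - enrollment 5 (Iris): course_id=1 -> matches Algebra
  - enrollment 6 (Grace): course_id=2 -> matches Programming
So 1 of 6 rows is dropped.

SQL:
SELECT a.student, b.title AS course
FROM enrollments a
INNER JOIN courses b ON a.course_id = b.id

Result:
student | course        
--------+---------------
Bob     | Algebra       
Hank    | Linear Algebra
Xander  | Programming   
Iris    | Algebra       
Grace   | Programming   


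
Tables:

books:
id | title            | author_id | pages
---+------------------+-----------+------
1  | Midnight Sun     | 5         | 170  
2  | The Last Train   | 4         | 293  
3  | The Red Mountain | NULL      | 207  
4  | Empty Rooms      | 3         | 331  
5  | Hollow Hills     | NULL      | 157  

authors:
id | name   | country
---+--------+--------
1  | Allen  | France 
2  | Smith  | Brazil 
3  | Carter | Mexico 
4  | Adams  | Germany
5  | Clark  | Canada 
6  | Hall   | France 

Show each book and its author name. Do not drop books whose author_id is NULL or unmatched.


LEFT JOIN keeps every row from books (the left table); where author_id has no match in authors, the author columns become NULL. Walk through each book:
  - book 1 (Midnight Sun): author_id=5 -> matches Clark
  - book 2 (The Last Train): author_id=4 -> matches Adams
  - book 3 (The Red Mountain): author_id=NULL, no match -> kept with NULL
  - book 4 (Empty Rooms): author_id=3 -> matches Carter
  - book 5 (Hollow Hills): author_id=NULL, no match -> kept with NULL
All 5 rows appear; 2 have NULL author.

SQL:
SELECT a.title, b.name AS author
FROM books a
LEFT JOIN authors b ON a.author_id = b.id

Result:
title            | author
-----------------+-------
Midnight Sun     | Clark 
The Last Train   | Adams 
The Red Mountain | NULL  
Empty Rooms      | Carter
Hollow Hills     | NULL  


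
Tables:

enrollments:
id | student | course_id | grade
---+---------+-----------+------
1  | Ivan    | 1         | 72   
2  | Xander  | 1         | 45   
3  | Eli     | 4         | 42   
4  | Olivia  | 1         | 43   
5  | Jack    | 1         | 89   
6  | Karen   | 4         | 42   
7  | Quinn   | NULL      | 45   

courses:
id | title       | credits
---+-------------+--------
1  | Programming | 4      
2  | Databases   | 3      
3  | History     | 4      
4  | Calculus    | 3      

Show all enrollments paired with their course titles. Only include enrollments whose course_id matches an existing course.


INNER JOIN keeps only enrollments rows whose course_id matches an id in courses. Walk through each enrollment:
  - enrollment 1 (Ivan): course_id=1 -> matches Programming
  - enrollment 2 (Xander): course_id=1 -> matches Programming
  - enrollment 3 (Eli): course_id=4 -> matches Calculus
  - enrollment 4 (Olivia): course_id=1 -> matches Programming
  - enrollment 5 (Jack): course_id=1 -> matches Programming
  - enrollment 6 (Karen): course_id=4 -> matches Calculus
  - enrollment 7 (Quinn): course_id=NULL, no match -> dropped
So 1 of 7 rows is dropped.

SQL:
SELECT a.student, b.title AS course
FROM enrollments a
INNER JOIN courses b ON a.course_id = b.id

Result:
student | course     
--------+------------
Ivan    | Programming
Xander  | Programming
Eli     | Calculus   
Olivia  | Programming
Jack    | Programming
Karen   | Calculus   


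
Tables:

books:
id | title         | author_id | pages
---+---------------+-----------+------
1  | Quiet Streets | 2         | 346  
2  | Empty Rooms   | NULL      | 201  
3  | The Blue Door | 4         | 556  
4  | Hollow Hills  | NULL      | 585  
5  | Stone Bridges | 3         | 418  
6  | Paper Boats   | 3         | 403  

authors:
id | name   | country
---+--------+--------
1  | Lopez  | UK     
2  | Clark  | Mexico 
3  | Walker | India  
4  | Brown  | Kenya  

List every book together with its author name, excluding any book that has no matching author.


INNER JOIN keeps only books rows whose author_id matches an id in authors. Walk through each book:
  - book 1 (Quiet Streets): author_id=2 -> matches Clark
  - book 2 (Empty Rooms): author_id=NULL, no match -> dropped
  - book 3 (The Blue Door): author_id=4 -> matches Brown
  - book 4 (Hollow Hills): author_id=NULL, no match -> dropped
  - book 5 (Stone Bridges): author_id=3 -> matches Walker
  - book 6 (Paper Boats): author_id=3 -> matches Walker
So 2 of 6 rows are dropped.

SQL:
SELECT a.title, b.name AS author
FROM books a
INNER JOIN authors b ON a.author_id = b.id

Result:
title         | author
--------------+-------
Quiet Streets | Clark 
The Blue Door | Brown 
Stone Bridges | Walker
Paper Boats   | Walker


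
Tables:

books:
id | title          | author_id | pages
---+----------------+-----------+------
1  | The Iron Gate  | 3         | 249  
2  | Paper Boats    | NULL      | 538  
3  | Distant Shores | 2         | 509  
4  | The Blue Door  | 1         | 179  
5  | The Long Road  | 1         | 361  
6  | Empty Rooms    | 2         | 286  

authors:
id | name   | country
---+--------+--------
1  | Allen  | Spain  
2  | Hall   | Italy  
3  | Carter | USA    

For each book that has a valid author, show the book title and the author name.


INNER JOIN keeps only books rows whose author_id matches an id in authors. Walk through each book:
  - book 1 (The Iron Gate): author_id=3 -> matches Carter
  - book 2 (Paper Boats): author_id=NULL, no match -> dropped
  - book 3 (Distant Shores): author_id=2 -> matches Hall
  - book 4 (The Blue Door): author_id=1 -> matches Allen
  - book 5 (The Long Road): author_id=1 -> matches Allen
  - book 6 (Empty Rooms): author_id=2 -> matches Hall
So 1 of 6 rows is dropped.

SQL:
SELECT a.title, b.name AS author
FROM books a
INNER JOIN authors b ON a.author_id = b.id

Result:
title          | author
---------------+-------
The Iron Gate  | Carter
Distant Shores | Hall  
The Blue Door  | Allen 
The Long Road  | Allen 
Empty Rooms    | Hall  


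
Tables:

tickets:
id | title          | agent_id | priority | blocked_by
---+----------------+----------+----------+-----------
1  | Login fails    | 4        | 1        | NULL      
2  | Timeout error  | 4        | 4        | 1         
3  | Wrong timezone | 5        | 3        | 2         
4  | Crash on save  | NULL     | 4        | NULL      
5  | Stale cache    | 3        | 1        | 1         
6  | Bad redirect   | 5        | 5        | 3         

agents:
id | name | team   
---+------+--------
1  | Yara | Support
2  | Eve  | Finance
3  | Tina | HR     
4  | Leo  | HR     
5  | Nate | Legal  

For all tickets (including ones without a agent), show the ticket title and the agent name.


LEFT JOIN keeps every row from tickets (the left table); where agent_id has no match in agents, the agent columns become NULL. Walk through each ticket:
  - ticket 1 (Login fails): agent_id=4 -> matches Leo
  - ticket 2 (Timeout error): agent_id=4 -> matches Leo
  - ticket 3 (Wrong timezone): agent_id=5 -> matches Nate
  - ticket 4 (Crash on save): agent_id=NULL, no match -> kept with NULL
  - ticket 5 (Stale cache): agent_id=3 -> matches Tina
  - ticket 6 (Bad redirect): agent_id=5 -> matches Nate
All 6 rows appear; 1 has NULL agent.

SQL:
SELECT a.title, b.name AS agent
FROM tickets a
LEFT JOIN agents b ON a.agent_id = b.id

Result:
title          | agent
---------------+------
Login fails    | Leo  
Timeout error  | Leo  
Wrong timezone | Nate 
Crash on save  | NULL 
Stale cache    | Tina 
Bad redirect   | Nate 


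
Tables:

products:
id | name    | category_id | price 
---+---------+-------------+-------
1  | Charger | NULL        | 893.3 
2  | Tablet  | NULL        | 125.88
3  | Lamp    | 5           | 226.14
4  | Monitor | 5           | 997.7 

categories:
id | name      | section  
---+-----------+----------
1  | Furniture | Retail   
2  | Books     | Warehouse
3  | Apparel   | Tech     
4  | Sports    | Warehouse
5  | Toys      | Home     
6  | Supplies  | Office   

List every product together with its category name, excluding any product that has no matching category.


INNER JOIN keeps only products rows whose category_id matches an id in categories. Walk through each product:
  - product 1 (Charger): category_id=NULL, no match -> dropped
  - product 2 (Tablet): category_id=NULL, no match -> dropped
  - product 3 (Lamp): category_id=5 -> matches Toys
  - product 4 (Monitor): category_id=5 -> matches Toys
So 2 of 4 rows are dropped.

SQL:
SELECT a.name, b.name AS category
FROM products a
INNER JOIN categories b ON a.category_id = b.id

Result:
name    | category
--------+---------
Lamp    | Toys    
Monitor | Toys    


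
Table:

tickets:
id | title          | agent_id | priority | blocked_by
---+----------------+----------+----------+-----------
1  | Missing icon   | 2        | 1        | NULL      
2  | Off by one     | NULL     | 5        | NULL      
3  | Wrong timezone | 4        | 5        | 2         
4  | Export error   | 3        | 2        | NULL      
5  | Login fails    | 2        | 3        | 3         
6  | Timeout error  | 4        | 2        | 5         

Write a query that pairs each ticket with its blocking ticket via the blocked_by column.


This is a self-join: tickets is joined to a second copy of itself, matching each row's blocked_by to another row's id. Use LEFT JOIN so rows with blocked_by=NULL are kept.
  - ticket 1 (Missing icon): blocked_by=NULL -> NULL
  - ticket 2 (Off by one): blocked_by=NULL -> NULL
  - ticket 3 (Wrong timezone): blocked_by=2 -> Off by one
  - ticket 4 (Export error): blocked_by=NULL -> NULL
  - ticket 5 (Login fails): blocked_by=3 -> Wrong timezone
  - ticket 6 (Timeout error): blocked_by=5 -> Login fails

SQL:
SELECT a.title AS item, b.title AS blocked_by
FROM tickets a
LEFT JOIN tickets b ON a.blocked_by = b.id

Result:
item           | blocked_by    
---------------+---------------
Missing icon   | NULL          
Off by one     | NULL          
Wrong timezone | Off by one    
Export error   | NULL          
Login fails    | Wrong timezone
Timeout error  | Login fails   


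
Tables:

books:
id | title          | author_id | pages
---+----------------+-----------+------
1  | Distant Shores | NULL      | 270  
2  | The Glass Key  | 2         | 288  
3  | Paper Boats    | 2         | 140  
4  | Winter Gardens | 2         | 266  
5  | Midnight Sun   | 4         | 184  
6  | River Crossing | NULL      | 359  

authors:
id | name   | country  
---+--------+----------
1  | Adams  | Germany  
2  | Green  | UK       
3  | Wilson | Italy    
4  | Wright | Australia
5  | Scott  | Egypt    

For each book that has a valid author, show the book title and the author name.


INNER JOIN keeps only books rows whose author_id matches an id in authors. Walk through each book:
  - book 1 (Distant Shores): author_id=NULL, no match -> dropped
  - book 2 (The Glass Key): author_id=2 -> matches Green
  - book 3 (Paper Boats): author_id=2 -> matches Green
  - book 4 (Winter Gardens): author_id=2 -> matches Green
  - book 5 (Midnight Sun): author_id=4 -> matches Wright
  - book 6 (River Crossing): author_id=NULL, no match -> dropped
So 2 of 6 rows are dropped.

SQL:
SELECT a.title, b.name AS author
FROM books a
INNER JOIN authors b ON a.author_id = b.id

Result:
title          | author
---------------+-------
The Glass Key  | Green 
Paper Boats    | Green 
Winter Gardens | Green 
Midnight Sun   | Wright


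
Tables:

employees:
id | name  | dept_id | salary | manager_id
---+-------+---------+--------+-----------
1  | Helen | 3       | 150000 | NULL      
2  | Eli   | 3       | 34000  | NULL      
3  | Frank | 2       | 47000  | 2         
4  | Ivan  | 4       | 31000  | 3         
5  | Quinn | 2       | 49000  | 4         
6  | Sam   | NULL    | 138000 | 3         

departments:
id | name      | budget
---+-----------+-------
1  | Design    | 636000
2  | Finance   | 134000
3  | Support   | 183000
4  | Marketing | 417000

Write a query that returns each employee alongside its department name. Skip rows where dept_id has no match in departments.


INNER JOIN keeps only employees rows whose dept_id matches an id in departments. Walk through each employee:
  - employee 1 (Helen): dept_id=3 -> matches Support
  - employee 2 (Eli): dept_id=3 -> matches Support
  - employee 3 (Frank): dept_id=2 -> matches Finance
  - employee 4 (Ivan): dept_id=4 -> matches Marketing
  - employee 5 (Quinn): dept_id=2 -> matches Finance
  - employee 6 (Sam): dept_id=NULL, no match -> dropped
So 1 of 6 rows is dropped.

SQL:
SELECT a.name, b.name AS department
FROM employees a
INNER JOIN departments b ON a.dept_id = b.id

Result:
name  | department
------+-----------
Helen | Support   
Eli   | Support   
Frank | Finance   
Ivan  | Marketing 
Quinn | Finance   


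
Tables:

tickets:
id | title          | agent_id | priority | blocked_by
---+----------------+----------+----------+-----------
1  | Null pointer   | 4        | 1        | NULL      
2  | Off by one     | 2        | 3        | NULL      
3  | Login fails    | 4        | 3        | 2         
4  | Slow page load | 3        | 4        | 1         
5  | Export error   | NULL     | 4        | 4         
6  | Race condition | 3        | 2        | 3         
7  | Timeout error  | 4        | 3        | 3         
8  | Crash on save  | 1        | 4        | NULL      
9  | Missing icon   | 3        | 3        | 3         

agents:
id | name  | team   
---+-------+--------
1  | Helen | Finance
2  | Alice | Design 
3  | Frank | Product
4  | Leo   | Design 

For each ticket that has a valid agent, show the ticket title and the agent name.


INNER JOIN keeps only tickets rows whose agent_id matches an id in agents. Walk through each ticket:
  - ticket 1 (Null pointer): agent_id=4 -> matches Leo
  - ticket 2 (Off by one): agent_id=2 -> matches Alice
  - ticket 3 (Login fails): agent_id=4 -> matches Leo
  - ticket 4 (Slow page load): agent_id=3 -> matches Frank
  - ticket 5 (Export error): agent_id=NULL, no match -> dropped
  - ticket 6 (Race condition): agent_id=3 -> matches Frank
  - ticket 7 (Timeout error): agent_id=4 -> matches Leo
  - ticket 8 (Crash on save): agent_id=1 -> matches Helen
  - ticket 9 (Missing icon): agent_id=3 -> matches Frank
So 1 of 9 rows is dropped.

SQL:
SELECT a.title, b.name AS agent
FROM tickets a
INNER JOIN agents b ON a.agent_id = b.id

Result:
title          | agent
---------------+------
Null pointer   | Leo  
Off by one     | Alice
Login fails    | Leo  
Slow page load | Frank
Race condition | Frank
Timeout error  | Leo  
Crash on save  | Helen
Missing icon   | Frank


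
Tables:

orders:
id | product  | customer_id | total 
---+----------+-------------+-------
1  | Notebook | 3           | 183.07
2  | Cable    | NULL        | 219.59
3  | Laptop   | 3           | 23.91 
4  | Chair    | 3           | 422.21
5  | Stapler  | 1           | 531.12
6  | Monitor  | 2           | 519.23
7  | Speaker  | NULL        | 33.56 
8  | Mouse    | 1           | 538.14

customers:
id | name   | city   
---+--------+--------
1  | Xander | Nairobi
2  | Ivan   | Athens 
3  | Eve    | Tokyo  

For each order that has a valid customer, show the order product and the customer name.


INNER JOIN keeps only orders rows whose customer_id matches an id in customers. Walk through each order:
  - order 1 (Notebook): customer_id=3 -> matches Eve
  - order 2 (Cable): customer_id=NULL, no match -> dropped
  - order 3 (Laptop): customer_id=3 -> matches Eve
  - order 4 (Chair): customer_id=3 -> matches Eve
  - order 5 (Stapler): customer_id=1 -> matches Xander
  - order 6 (Monitor): customer_id=2 -> matches Ivan
  - order 7 (Speaker): customer_id=NULL, no match -> dropped
  - order 8 (Mouse): customer_id=1 -> matches Xander
So 2 of 8 rows are dropped.

SQL:
SELECT a.product, b.name AS customer
FROM orders a
INNER JOIN customers b ON a.customer_id = b.id

Result:
product  | customer
---------+---------
Notebook | Eve     
Laptop   | Eve     
Chair    | Eve     
Stapler  | Xander  
Monitor  | Ivan    
Mouse    | Xander  


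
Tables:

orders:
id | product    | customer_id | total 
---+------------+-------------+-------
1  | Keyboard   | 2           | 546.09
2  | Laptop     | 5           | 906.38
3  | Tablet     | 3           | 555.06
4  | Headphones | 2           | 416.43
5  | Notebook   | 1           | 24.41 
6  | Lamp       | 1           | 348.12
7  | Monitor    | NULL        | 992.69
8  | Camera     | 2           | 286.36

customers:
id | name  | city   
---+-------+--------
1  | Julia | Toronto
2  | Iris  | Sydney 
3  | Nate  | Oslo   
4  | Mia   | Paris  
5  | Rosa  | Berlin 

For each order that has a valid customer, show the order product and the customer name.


INNER JOIN keeps only orders rows whose customer_id matches an id in customers. Walk through each order:
  - order 1 (Keyboard): customer_id=2 -> matches Iris
  - order 2 (Laptop): customer_id=5 -> matches Rosa
  - order 3 (Tablet): customer_id=3 -> matches Nate
  - order 4 (Headphones): customer_id=2 -> matches Iris
  - order 5 (Notebook): customer_id=1 -> matches Julia
  - order 6 (Lamp): customer_id=1 -> matches Julia
  - order 7 (Monitor): customer_id=NULL, no match -> dropped
  - order 8 (Camera): customer_id=2 -> matches Iris
So 1 of 8 rows is dropped.

SQL:
SELECT a.product, b.name AS customer
FROM orders a
INNER JOIN customers b ON a.customer_id = b.id

Result:
product    | customer
-----------+---------
Keyboard   | Iris    
Laptop     | Rosa    
Tablet     | Nate    
Headphones | Iris    
Notebook   | Julia   
Lamp       | Julia   
Camera     | Iris    


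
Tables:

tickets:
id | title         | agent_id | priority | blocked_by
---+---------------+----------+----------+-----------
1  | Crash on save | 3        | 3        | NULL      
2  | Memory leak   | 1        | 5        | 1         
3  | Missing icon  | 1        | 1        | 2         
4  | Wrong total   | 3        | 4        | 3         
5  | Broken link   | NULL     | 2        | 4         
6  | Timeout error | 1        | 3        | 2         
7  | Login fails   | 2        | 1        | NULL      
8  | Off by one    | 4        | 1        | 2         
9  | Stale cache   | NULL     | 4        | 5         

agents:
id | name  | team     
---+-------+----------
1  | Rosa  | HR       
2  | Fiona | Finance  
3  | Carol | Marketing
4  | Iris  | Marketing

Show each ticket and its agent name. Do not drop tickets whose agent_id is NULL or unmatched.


LEFT JOIN keeps every row from tickets (the left table); where agent_id has no match in agents, the agent columns become NULL. Walk through each ticket:
  - ticket 1 (Crash on save): agent_id=3 -> matches Carol
  - ticket 2 (Memory leak): agent_id=1 -> matches Rosa
  - ticket 3 (Missing icon): agent_id=1 -> matches Rosa
  - ticket 4 (Wrong total): agent_id=3 -> matches Carol
  - ticket 5 (Broken link): agent_id=NULL, no match -> kept with NULL
  - ticket 6 (Timeout error): agent_id=1 -> matches Rosa
  - ticket 7 (Login fails): agent_id=2 -> matches Fiona
  - ticket 8 (Off by one): agent_id=4 -> matches Iris
  - ticket 9 (Stale cache): agent_id=NULL, no match -> kept with NULL
All 9 rows appear; 2 have NULL agent.

SQL:
SELECT a.title, b.name AS agent
FROM tickets a
LEFT JOIN agents b ON a.agent_id = b.id

Result:
title         | agent
--------------+------
Crash on save | Carol
Memory leak   | Rosa 
Missing icon  | Rosa 
Wrong total   | Carol
Broken link   | NULL 
Timeout error | Rosa 
Login fails   | Fiona
Off by one    | Iris 
Stale cache   | NULL 
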